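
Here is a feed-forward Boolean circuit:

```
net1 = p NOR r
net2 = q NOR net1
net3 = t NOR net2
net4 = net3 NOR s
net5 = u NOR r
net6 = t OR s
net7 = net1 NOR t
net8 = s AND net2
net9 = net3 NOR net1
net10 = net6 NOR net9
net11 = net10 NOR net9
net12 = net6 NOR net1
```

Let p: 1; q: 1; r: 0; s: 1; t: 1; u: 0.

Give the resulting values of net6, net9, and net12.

net1 = p NOR r = 1 NOR 0 = 0
net2 = q NOR net1 = 1 NOR 0 = 0
net3 = t NOR net2 = 1 NOR 0 = 0
net6 = t OR s = 1 OR 1 = 1
net9 = net3 NOR net1 = 0 NOR 0 = 1
net12 = net6 NOR net1 = 1 NOR 0 = 0

net6 = 1; net9 = 1; net12 = 0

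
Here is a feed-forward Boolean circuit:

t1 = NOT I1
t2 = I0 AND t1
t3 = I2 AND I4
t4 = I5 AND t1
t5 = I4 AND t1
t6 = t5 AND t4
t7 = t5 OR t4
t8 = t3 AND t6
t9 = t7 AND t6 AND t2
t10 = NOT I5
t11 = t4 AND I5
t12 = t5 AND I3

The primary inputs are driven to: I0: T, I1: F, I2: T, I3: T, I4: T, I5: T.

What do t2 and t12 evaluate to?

t1 = NOT I1 = NOT F = T
t2 = I0 AND t1 = T AND T = T
t5 = I4 AND t1 = T AND T = T
t12 = t5 AND I3 = T AND T = T

t2 = T, t12 = T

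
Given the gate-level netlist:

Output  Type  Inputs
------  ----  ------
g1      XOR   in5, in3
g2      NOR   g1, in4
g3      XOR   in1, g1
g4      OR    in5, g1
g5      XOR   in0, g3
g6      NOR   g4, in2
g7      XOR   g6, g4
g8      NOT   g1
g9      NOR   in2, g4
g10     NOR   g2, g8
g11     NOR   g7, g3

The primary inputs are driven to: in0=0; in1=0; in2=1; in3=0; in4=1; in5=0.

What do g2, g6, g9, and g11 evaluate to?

g2 = 0  g6 = 0  g9 = 0  g11 = 1

g1 = in5 XOR in3 = 0 XOR 0 = 0
g2 = g1 NOR in4 = 0 NOR 1 = 0
g3 = in1 XOR g1 = 0 XOR 0 = 0
g4 = in5 OR g1 = 0 OR 0 = 0
g6 = g4 NOR in2 = 0 NOR 1 = 0
g7 = g6 XOR g4 = 0 XOR 0 = 0
g9 = in2 NOR g4 = 1 NOR 0 = 0
g11 = g7 NOR g3 = 0 NOR 0 = 1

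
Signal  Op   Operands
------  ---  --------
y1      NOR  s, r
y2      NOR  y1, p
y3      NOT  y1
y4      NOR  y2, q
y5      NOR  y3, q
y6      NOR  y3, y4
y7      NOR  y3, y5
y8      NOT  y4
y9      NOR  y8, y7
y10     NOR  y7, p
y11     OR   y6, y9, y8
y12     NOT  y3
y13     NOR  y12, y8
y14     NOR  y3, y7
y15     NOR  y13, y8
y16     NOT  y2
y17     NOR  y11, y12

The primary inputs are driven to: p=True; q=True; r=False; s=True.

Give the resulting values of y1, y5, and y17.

y1 = s NOR r = True NOR False = False
y2 = y1 NOR p = False NOR True = False
y3 = NOT y1 = NOT False = True
y4 = y2 NOR q = False NOR True = False
y5 = y3 NOR q = True NOR True = False
y6 = y3 NOR y4 = True NOR False = False
y7 = y3 NOR y5 = True NOR False = False
y8 = NOT y4 = NOT False = True
y9 = y8 NOR y7 = True NOR False = False
y11 = y6 OR y9 OR y8 = False OR False OR True = True
y12 = NOT y3 = NOT True = False
y17 = y11 NOR y12 = True NOR False = False

y1 = False, y5 = False, y17 = False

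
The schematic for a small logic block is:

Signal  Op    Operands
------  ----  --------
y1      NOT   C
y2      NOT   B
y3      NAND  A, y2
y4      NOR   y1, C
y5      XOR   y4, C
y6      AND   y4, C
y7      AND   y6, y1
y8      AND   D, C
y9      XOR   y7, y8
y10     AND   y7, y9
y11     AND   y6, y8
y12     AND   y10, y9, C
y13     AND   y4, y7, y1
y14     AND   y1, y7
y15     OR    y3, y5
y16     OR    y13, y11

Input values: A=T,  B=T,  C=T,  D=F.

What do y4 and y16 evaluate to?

y1 = NOT C = NOT T = F
y4 = y1 NOR C = F NOR T = F
y6 = y4 AND C = F AND T = F
y7 = y6 AND y1 = F AND F = F
y8 = D AND C = F AND T = F
y11 = y6 AND y8 = F AND F = F
y13 = y4 AND y7 AND y1 = F AND F AND F = F
y16 = y13 OR y11 = F OR F = F

y4 = F, y16 = F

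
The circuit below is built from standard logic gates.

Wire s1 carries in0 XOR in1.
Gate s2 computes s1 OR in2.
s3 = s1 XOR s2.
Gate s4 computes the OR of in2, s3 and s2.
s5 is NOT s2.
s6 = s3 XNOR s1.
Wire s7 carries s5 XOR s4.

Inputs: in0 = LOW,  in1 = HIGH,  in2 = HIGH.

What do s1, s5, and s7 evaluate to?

s1 = in0 XOR in1 = LOW XOR HIGH = HIGH
s2 = s1 OR in2 = HIGH OR HIGH = HIGH
s3 = s1 XOR s2 = HIGH XOR HIGH = LOW
s4 = in2 OR s3 OR s2 = HIGH OR LOW OR HIGH = HIGH
s5 = NOT s2 = NOT HIGH = LOW
s7 = s5 XOR s4 = LOW XOR HIGH = HIGH

s1 = HIGH  s5 = LOW  s7 = HIGH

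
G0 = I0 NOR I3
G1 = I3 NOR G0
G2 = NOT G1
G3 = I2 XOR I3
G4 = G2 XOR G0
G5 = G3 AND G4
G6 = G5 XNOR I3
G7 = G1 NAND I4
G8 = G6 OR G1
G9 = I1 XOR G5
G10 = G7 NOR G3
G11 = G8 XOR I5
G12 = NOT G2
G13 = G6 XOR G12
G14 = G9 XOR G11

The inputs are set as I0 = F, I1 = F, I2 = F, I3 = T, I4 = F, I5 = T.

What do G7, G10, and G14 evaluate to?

G7 = T; G10 = F; G14 = T

G0 = I0 NOR I3 = F NOR T = F
G1 = I3 NOR G0 = T NOR F = F
G2 = NOT G1 = NOT F = T
G3 = I2 XOR I3 = F XOR T = T
G4 = G2 XOR G0 = T XOR F = T
G5 = G3 AND G4 = T AND T = T
G6 = G5 XNOR I3 = T XNOR T = T
G7 = G1 NAND I4 = F NAND F = T
G8 = G6 OR G1 = T OR F = T
G9 = I1 XOR G5 = F XOR T = T
G10 = G7 NOR G3 = T NOR T = F
G11 = G8 XOR I5 = T XOR T = F
G14 = G9 XOR G11 = T XOR F = T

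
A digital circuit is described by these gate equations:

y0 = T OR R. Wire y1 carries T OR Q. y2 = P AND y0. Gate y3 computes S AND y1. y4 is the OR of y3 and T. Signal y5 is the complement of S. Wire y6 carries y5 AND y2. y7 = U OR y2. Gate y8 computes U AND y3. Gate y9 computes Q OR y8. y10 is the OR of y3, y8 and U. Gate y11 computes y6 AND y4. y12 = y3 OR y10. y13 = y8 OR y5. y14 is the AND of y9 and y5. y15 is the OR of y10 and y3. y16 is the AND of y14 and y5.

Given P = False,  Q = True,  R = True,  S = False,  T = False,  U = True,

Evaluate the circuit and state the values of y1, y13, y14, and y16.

y1 = True, y13 = True, y14 = True, y16 = True

y1 = T OR Q = False OR True = True
y3 = S AND y1 = False AND True = False
y5 = NOT S = NOT False = True
y8 = U AND y3 = True AND False = False
y9 = Q OR y8 = True OR False = True
y13 = y8 OR y5 = False OR True = True
y14 = y9 AND y5 = True AND True = True
y16 = y14 AND y5 = True AND True = True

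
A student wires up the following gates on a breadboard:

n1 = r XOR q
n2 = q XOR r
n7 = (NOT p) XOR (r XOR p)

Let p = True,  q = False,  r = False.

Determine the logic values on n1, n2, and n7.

n1 = False; n2 = False; n7 = True

n1 = False XOR False = False
n2 = False XOR False = False
n7 = (NOT True) XOR (False XOR True) = True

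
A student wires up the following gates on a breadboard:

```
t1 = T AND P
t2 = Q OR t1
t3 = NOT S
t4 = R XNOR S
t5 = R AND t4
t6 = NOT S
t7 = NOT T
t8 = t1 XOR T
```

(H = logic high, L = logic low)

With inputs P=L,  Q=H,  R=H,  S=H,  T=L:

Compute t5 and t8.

t5 = H  t8 = L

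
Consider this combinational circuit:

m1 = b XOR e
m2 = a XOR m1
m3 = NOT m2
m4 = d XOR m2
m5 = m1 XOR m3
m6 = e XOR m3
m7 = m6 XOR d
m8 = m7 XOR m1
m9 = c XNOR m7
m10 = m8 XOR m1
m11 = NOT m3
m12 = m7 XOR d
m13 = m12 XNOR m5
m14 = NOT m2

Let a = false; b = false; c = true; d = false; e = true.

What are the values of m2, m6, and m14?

m1 = b XOR e = false XOR true = true
m2 = a XOR m1 = false XOR true = true
m3 = NOT m2 = NOT true = false
m6 = e XOR m3 = true XOR false = true
m14 = NOT m2 = NOT true = false

m2 = true, m6 = true, m14 = false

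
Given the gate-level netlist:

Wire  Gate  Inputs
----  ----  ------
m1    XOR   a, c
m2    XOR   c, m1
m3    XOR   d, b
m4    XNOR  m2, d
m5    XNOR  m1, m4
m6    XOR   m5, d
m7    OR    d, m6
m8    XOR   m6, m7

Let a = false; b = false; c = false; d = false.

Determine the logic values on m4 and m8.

m4 = true, m8 = false

m1 = a XOR c = false XOR false = false
m2 = c XOR m1 = false XOR false = false
m4 = m2 XNOR d = false XNOR false = true
m5 = m1 XNOR m4 = false XNOR true = false
m6 = m5 XOR d = false XOR false = false
m7 = d OR m6 = false OR false = false
m8 = m6 XOR m7 = false XOR false = false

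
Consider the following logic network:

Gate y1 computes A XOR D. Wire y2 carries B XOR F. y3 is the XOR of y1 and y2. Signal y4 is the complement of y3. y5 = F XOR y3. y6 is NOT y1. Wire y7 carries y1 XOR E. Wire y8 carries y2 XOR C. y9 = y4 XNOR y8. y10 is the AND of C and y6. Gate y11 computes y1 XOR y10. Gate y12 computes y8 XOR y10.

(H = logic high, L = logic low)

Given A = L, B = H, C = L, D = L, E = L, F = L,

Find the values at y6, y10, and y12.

y6 = H, y10 = L, y12 = H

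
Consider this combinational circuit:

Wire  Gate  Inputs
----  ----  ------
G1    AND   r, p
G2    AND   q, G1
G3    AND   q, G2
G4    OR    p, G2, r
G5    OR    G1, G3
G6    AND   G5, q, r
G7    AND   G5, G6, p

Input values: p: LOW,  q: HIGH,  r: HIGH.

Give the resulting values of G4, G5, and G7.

G4 = HIGH; G5 = LOW; G7 = LOW

G1 = r AND p = HIGH AND LOW = LOW
G2 = q AND G1 = HIGH AND LOW = LOW
G3 = q AND G2 = HIGH AND LOW = LOW
G4 = p OR G2 OR r = LOW OR LOW OR HIGH = HIGH
G5 = G1 OR G3 = LOW OR LOW = LOW
G6 = G5 AND q AND r = LOW AND HIGH AND HIGH = LOW
G7 = G5 AND G6 AND p = LOW AND LOW AND LOW = LOW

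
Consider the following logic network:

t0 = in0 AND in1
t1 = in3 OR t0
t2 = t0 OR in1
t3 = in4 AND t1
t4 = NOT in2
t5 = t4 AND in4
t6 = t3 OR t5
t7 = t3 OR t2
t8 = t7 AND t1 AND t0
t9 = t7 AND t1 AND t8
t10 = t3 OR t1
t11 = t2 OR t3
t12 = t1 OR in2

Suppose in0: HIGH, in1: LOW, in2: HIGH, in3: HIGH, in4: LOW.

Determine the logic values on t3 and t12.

t0 = in0 AND in1 = HIGH AND LOW = LOW
t1 = in3 OR t0 = HIGH OR LOW = HIGH
t3 = in4 AND t1 = LOW AND HIGH = LOW
t12 = t1 OR in2 = HIGH OR HIGH = HIGH

t3 = LOW; t12 = HIGH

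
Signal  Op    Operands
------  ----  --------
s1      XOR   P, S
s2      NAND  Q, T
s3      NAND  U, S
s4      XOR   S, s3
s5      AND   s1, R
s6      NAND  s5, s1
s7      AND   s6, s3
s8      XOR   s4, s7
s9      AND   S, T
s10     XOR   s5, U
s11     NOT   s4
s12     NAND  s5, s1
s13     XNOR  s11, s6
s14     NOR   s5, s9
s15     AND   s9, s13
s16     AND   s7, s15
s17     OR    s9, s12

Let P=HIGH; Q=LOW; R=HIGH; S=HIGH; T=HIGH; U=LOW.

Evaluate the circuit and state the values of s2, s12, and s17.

s1 = P XOR S = HIGH XOR HIGH = LOW
s2 = Q NAND T = LOW NAND HIGH = HIGH
s5 = s1 AND R = LOW AND HIGH = LOW
s9 = S AND T = HIGH AND HIGH = HIGH
s12 = s5 NAND s1 = LOW NAND LOW = HIGH
s17 = s9 OR s12 = HIGH OR HIGH = HIGH

s2 = HIGH, s12 = HIGH, s17 = HIGH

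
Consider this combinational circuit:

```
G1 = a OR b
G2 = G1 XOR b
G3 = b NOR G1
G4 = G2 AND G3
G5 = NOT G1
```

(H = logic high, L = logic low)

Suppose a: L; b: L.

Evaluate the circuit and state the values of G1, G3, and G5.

G1 = a OR b = L OR L = L
G3 = b NOR G1 = L NOR L = H
G5 = NOT G1 = NOT L = H

G1 = L; G3 = H; G5 = H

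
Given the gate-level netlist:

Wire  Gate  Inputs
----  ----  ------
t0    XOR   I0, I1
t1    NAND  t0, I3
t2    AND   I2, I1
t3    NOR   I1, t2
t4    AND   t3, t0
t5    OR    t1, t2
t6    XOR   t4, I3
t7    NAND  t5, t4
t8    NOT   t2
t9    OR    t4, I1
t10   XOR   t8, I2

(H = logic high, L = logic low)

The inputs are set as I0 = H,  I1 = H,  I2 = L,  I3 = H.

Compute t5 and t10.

t0 = I0 XOR I1 = H XOR H = L
t1 = t0 NAND I3 = L NAND H = H
t2 = I2 AND I1 = L AND H = L
t5 = t1 OR t2 = H OR L = H
t8 = NOT t2 = NOT L = H
t10 = t8 XOR I2 = H XOR L = H

t5 = H; t10 = H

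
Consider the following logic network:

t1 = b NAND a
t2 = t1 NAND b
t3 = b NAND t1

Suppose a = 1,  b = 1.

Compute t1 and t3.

t1 = 0, t3 = 1

t1 = b NAND a = 1 NAND 1 = 0
t3 = b NAND t1 = 1 NAND 0 = 1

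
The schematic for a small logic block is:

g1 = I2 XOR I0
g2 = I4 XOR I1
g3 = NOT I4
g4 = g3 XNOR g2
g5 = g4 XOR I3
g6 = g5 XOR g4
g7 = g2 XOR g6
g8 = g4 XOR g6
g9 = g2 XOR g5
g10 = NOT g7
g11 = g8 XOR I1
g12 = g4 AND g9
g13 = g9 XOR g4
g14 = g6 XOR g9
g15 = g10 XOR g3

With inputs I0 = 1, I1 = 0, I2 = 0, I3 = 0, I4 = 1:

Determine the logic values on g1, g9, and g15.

g1 = I2 XOR I0 = 0 XOR 1 = 1
g2 = I4 XOR I1 = 1 XOR 0 = 1
g3 = NOT I4 = NOT 1 = 0
g4 = g3 XNOR g2 = 0 XNOR 1 = 0
g5 = g4 XOR I3 = 0 XOR 0 = 0
g6 = g5 XOR g4 = 0 XOR 0 = 0
g7 = g2 XOR g6 = 1 XOR 0 = 1
g9 = g2 XOR g5 = 1 XOR 0 = 1
g10 = NOT g7 = NOT 1 = 0
g15 = g10 XOR g3 = 0 XOR 0 = 0

g1 = 1; g9 = 1; g15 = 0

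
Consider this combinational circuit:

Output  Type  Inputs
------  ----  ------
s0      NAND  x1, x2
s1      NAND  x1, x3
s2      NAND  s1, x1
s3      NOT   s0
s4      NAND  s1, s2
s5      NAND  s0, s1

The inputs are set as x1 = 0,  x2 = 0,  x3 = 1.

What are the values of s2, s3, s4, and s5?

s0 = x1 NAND x2 = 0 NAND 0 = 1
s1 = x1 NAND x3 = 0 NAND 1 = 1
s2 = s1 NAND x1 = 1 NAND 0 = 1
s3 = NOT s0 = NOT 1 = 0
s4 = s1 NAND s2 = 1 NAND 1 = 0
s5 = s0 NAND s1 = 1 NAND 1 = 0

s2 = 1  s3 = 0  s4 = 0  s5 = 0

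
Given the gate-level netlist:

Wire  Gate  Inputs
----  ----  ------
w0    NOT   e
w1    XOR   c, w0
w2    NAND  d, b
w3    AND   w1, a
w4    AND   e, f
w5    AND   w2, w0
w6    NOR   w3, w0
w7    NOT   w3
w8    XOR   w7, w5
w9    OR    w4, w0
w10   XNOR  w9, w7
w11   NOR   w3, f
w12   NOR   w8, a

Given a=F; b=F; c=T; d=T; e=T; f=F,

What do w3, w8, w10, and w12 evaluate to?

w0 = NOT e = NOT T = F
w1 = c XOR w0 = T XOR F = T
w2 = d NAND b = T NAND F = T
w3 = w1 AND a = T AND F = F
w4 = e AND f = T AND F = F
w5 = w2 AND w0 = T AND F = F
w7 = NOT w3 = NOT F = T
w8 = w7 XOR w5 = T XOR F = T
w9 = w4 OR w0 = F OR F = F
w10 = w9 XNOR w7 = F XNOR T = F
w12 = w8 NOR a = T NOR F = F

w3 = F, w8 = T, w10 = F, w12 = F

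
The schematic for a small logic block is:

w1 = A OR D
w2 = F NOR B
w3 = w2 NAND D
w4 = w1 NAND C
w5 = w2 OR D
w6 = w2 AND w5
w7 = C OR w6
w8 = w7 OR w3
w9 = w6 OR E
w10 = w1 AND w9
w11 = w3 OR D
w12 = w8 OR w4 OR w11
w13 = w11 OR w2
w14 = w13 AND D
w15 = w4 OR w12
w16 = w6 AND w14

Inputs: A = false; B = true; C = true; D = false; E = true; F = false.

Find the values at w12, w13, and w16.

w12 = true  w13 = true  w16 = false

w1 = A OR D = false OR false = false
w2 = F NOR B = false NOR true = false
w3 = w2 NAND D = false NAND false = true
w4 = w1 NAND C = false NAND true = true
w5 = w2 OR D = false OR false = false
w6 = w2 AND w5 = false AND false = false
w7 = C OR w6 = true OR false = true
w8 = w7 OR w3 = true OR true = true
w11 = w3 OR D = true OR false = true
w12 = w8 OR w4 OR w11 = true OR true OR true = true
w13 = w11 OR w2 = true OR false = true
w14 = w13 AND D = true AND false = false
w16 = w6 AND w14 = false AND false = false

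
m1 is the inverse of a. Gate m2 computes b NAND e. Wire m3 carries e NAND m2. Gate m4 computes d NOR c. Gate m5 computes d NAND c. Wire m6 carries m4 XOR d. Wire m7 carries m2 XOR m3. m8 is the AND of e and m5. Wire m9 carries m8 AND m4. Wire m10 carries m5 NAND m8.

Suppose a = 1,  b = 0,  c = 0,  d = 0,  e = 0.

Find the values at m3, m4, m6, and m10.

m2 = b NAND e = 0 NAND 0 = 1
m3 = e NAND m2 = 0 NAND 1 = 1
m4 = d NOR c = 0 NOR 0 = 1
m5 = d NAND c = 0 NAND 0 = 1
m6 = m4 XOR d = 1 XOR 0 = 1
m8 = e AND m5 = 0 AND 1 = 0
m10 = m5 NAND m8 = 1 NAND 0 = 1

m3 = 1, m4 = 1, m6 = 1, m10 = 1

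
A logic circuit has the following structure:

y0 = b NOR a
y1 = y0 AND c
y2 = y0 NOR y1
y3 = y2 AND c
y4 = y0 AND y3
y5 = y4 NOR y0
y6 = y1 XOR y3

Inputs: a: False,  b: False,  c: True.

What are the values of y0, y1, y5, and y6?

y0 = True, y1 = True, y5 = False, y6 = True

y0 = b NOR a = False NOR False = True
y1 = y0 AND c = True AND True = True
y2 = y0 NOR y1 = True NOR True = False
y3 = y2 AND c = False AND True = False
y4 = y0 AND y3 = True AND False = False
y5 = y4 NOR y0 = False NOR True = False
y6 = y1 XOR y3 = True XOR False = True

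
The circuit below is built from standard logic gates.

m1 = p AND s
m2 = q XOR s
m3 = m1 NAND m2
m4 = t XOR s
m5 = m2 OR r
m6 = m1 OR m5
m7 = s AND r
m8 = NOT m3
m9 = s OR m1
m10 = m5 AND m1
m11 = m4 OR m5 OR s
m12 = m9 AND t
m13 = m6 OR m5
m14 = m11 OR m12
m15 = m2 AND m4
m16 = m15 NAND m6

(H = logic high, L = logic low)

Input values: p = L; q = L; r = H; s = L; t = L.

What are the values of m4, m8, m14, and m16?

m4 = L, m8 = L, m14 = H, m16 = H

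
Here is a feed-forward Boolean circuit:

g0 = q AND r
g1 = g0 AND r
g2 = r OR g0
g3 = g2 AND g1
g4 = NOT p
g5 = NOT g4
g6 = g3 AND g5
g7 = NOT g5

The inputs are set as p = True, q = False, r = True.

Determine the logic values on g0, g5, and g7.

g0 = False  g5 = True  g7 = False

g0 = q AND r = False AND True = False
g4 = NOT p = NOT True = False
g5 = NOT g4 = NOT False = True
g7 = NOT g5 = NOT True = False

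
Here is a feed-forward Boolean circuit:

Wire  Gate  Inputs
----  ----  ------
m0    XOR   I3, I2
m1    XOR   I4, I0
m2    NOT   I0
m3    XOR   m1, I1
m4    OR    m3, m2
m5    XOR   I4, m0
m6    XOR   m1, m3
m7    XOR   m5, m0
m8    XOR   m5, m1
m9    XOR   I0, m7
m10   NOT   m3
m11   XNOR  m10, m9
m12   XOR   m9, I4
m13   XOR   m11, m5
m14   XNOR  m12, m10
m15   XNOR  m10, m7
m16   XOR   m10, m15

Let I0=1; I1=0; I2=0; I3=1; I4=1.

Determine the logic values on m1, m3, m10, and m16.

m0 = I3 XOR I2 = 1 XOR 0 = 1
m1 = I4 XOR I0 = 1 XOR 1 = 0
m3 = m1 XOR I1 = 0 XOR 0 = 0
m5 = I4 XOR m0 = 1 XOR 1 = 0
m7 = m5 XOR m0 = 0 XOR 1 = 1
m10 = NOT m3 = NOT 0 = 1
m15 = m10 XNOR m7 = 1 XNOR 1 = 1
m16 = m10 XOR m15 = 1 XOR 1 = 0

m1 = 0; m3 = 0; m10 = 1; m16 = 0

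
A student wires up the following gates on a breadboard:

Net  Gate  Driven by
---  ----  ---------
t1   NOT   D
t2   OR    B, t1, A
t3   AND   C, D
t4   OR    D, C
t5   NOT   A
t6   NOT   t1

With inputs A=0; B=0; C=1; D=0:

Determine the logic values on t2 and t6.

t1 = NOT D = NOT 0 = 1
t2 = B OR t1 OR A = 0 OR 1 OR 0 = 1
t6 = NOT t1 = NOT 1 = 0

t2 = 1  t6 = 0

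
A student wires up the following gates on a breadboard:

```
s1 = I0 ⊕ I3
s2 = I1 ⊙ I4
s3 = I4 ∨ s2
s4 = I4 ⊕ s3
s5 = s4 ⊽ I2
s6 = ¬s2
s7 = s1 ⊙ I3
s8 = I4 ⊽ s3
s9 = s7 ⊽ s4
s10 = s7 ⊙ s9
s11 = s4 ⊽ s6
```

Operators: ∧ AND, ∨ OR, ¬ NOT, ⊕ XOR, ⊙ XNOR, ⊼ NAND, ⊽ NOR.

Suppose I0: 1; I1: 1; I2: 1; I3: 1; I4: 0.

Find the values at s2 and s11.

s2 = I1 XNOR I4 = 1 XNOR 0 = 0
s3 = I4 OR s2 = 0 OR 0 = 0
s4 = I4 XOR s3 = 0 XOR 0 = 0
s6 = NOT s2 = NOT 0 = 1
s11 = s4 NOR s6 = 0 NOR 1 = 0

s2 = 0  s11 = 0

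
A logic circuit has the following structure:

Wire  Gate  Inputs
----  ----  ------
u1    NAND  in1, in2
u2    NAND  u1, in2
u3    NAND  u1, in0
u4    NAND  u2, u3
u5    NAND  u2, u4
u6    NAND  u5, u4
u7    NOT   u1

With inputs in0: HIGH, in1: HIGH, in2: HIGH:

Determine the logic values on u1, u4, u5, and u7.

u1 = in1 NAND in2 = HIGH NAND HIGH = LOW
u2 = u1 NAND in2 = LOW NAND HIGH = HIGH
u3 = u1 NAND in0 = LOW NAND HIGH = HIGH
u4 = u2 NAND u3 = HIGH NAND HIGH = LOW
u5 = u2 NAND u4 = HIGH NAND LOW = HIGH
u7 = NOT u1 = NOT LOW = HIGH

u1 = LOW; u4 = LOW; u5 = HIGH; u7 = HIGH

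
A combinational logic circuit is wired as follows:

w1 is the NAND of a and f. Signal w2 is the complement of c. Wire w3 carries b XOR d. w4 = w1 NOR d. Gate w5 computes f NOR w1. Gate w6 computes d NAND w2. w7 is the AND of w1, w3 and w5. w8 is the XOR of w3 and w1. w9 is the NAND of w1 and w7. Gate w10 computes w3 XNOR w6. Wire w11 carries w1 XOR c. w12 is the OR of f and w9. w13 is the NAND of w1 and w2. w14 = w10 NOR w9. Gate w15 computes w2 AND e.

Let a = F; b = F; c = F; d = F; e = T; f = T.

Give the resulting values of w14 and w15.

w14 = F, w15 = T

w1 = a NAND f = F NAND T = T
w2 = NOT c = NOT F = T
w3 = b XOR d = F XOR F = F
w5 = f NOR w1 = T NOR T = F
w6 = d NAND w2 = F NAND T = T
w7 = w1 AND w3 AND w5 = T AND F AND F = F
w9 = w1 NAND w7 = T NAND F = T
w10 = w3 XNOR w6 = F XNOR T = F
w14 = w10 NOR w9 = F NOR T = F
w15 = w2 AND e = T AND T = T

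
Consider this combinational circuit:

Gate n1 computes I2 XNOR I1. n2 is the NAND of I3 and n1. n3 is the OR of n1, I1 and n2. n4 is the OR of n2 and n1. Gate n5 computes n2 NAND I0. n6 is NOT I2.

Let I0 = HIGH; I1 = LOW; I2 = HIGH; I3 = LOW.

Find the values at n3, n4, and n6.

n1 = I2 XNOR I1 = HIGH XNOR LOW = LOW
n2 = I3 NAND n1 = LOW NAND LOW = HIGH
n3 = n1 OR I1 OR n2 = LOW OR LOW OR HIGH = HIGH
n4 = n2 OR n1 = HIGH OR LOW = HIGH
n6 = NOT I2 = NOT HIGH = LOW

n3 = HIGH  n4 = HIGH  n6 = LOW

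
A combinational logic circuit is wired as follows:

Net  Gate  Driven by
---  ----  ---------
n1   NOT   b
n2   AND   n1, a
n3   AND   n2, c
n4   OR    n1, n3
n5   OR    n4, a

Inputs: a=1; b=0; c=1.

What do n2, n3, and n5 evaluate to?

n1 = NOT b = NOT 0 = 1
n2 = n1 AND a = 1 AND 1 = 1
n3 = n2 AND c = 1 AND 1 = 1
n4 = n1 OR n3 = 1 OR 1 = 1
n5 = n4 OR a = 1 OR 1 = 1

n2 = 1  n3 = 1  n5 = 1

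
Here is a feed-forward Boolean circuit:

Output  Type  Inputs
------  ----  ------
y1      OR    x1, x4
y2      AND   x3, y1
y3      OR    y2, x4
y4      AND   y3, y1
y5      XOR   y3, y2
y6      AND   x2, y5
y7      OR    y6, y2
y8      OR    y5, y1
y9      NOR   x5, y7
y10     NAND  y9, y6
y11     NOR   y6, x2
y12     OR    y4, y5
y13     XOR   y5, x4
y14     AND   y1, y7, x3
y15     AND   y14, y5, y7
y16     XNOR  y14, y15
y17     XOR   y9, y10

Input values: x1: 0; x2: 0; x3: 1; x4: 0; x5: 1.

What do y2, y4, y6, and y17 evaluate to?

y1 = x1 OR x4 = 0 OR 0 = 0
y2 = x3 AND y1 = 1 AND 0 = 0
y3 = y2 OR x4 = 0 OR 0 = 0
y4 = y3 AND y1 = 0 AND 0 = 0
y5 = y3 XOR y2 = 0 XOR 0 = 0
y6 = x2 AND y5 = 0 AND 0 = 0
y7 = y6 OR y2 = 0 OR 0 = 0
y9 = x5 NOR y7 = 1 NOR 0 = 0
y10 = y9 NAND y6 = 0 NAND 0 = 1
y17 = y9 XOR y10 = 0 XOR 1 = 1

y2 = 0; y4 = 0; y6 = 0; y17 = 1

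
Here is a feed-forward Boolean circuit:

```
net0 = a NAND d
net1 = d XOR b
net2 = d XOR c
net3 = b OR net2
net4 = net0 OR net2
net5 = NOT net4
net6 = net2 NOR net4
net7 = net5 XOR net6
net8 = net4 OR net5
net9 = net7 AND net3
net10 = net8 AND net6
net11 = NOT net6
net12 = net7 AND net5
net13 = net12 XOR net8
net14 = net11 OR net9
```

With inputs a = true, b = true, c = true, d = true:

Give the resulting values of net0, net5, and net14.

net0 = a NAND d = true NAND true = false
net2 = d XOR c = true XOR true = false
net3 = b OR net2 = true OR false = true
net4 = net0 OR net2 = false OR false = false
net5 = NOT net4 = NOT false = true
net6 = net2 NOR net4 = false NOR false = true
net7 = net5 XOR net6 = true XOR true = false
net9 = net7 AND net3 = false AND true = false
net11 = NOT net6 = NOT true = false
net14 = net11 OR net9 = false OR false = false

net0 = false, net5 = true, net14 = false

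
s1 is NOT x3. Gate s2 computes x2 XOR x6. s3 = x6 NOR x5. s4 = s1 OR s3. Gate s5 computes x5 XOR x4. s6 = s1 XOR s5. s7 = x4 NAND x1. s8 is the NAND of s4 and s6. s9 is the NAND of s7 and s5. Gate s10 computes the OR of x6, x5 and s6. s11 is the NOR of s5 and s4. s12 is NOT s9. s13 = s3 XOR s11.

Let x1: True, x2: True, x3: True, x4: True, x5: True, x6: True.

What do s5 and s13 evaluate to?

s1 = NOT x3 = NOT True = False
s3 = x6 NOR x5 = True NOR True = False
s4 = s1 OR s3 = False OR False = False
s5 = x5 XOR x4 = True XOR True = False
s11 = s5 NOR s4 = False NOR False = True
s13 = s3 XOR s11 = False XOR True = True

s5 = False, s13 = True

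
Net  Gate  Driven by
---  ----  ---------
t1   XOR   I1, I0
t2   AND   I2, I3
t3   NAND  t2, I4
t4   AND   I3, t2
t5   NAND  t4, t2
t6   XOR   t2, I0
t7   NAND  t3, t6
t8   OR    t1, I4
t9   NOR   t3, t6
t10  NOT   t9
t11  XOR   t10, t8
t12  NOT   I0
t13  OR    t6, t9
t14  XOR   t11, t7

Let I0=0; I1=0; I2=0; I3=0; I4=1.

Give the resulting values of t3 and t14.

t1 = I1 XOR I0 = 0 XOR 0 = 0
t2 = I2 AND I3 = 0 AND 0 = 0
t3 = t2 NAND I4 = 0 NAND 1 = 1
t6 = t2 XOR I0 = 0 XOR 0 = 0
t7 = t3 NAND t6 = 1 NAND 0 = 1
t8 = t1 OR I4 = 0 OR 1 = 1
t9 = t3 NOR t6 = 1 NOR 0 = 0
t10 = NOT t9 = NOT 0 = 1
t11 = t10 XOR t8 = 1 XOR 1 = 0
t14 = t11 XOR t7 = 0 XOR 1 = 1

t3 = 1, t14 = 1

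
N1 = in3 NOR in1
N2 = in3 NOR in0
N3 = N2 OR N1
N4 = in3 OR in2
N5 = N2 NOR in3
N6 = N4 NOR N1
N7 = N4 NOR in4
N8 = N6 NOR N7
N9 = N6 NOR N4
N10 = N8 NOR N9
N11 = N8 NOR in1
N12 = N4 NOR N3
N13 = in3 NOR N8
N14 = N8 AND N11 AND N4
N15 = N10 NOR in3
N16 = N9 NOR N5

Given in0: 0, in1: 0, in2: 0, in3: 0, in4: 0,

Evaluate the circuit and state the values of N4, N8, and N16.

N4 = 0, N8 = 0, N16 = 0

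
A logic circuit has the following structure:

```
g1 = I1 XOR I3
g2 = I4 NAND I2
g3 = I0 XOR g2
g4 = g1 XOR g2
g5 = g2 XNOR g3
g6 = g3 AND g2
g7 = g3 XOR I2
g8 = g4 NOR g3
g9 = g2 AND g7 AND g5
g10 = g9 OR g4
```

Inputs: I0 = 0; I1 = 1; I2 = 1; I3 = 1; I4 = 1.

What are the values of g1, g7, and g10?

g1 = 0, g7 = 1, g10 = 0

g1 = I1 XOR I3 = 1 XOR 1 = 0
g2 = I4 NAND I2 = 1 NAND 1 = 0
g3 = I0 XOR g2 = 0 XOR 0 = 0
g4 = g1 XOR g2 = 0 XOR 0 = 0
g5 = g2 XNOR g3 = 0 XNOR 0 = 1
g7 = g3 XOR I2 = 0 XOR 1 = 1
g9 = g2 AND g7 AND g5 = 0 AND 1 AND 1 = 0
g10 = g9 OR g4 = 0 OR 0 = 0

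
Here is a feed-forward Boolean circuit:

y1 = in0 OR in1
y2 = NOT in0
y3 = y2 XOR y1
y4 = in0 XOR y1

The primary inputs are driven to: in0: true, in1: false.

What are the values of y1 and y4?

y1 = in0 OR in1 = true OR false = true
y4 = in0 XOR y1 = true XOR true = false

y1 = true, y4 = false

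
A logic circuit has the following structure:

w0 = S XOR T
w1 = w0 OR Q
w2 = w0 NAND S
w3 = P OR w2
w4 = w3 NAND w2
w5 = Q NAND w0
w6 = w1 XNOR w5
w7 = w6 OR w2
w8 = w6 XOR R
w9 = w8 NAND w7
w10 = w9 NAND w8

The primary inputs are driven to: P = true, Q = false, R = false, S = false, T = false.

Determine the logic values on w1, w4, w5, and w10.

w0 = S XOR T = false XOR false = false
w1 = w0 OR Q = false OR false = false
w2 = w0 NAND S = false NAND false = true
w3 = P OR w2 = true OR true = true
w4 = w3 NAND w2 = true NAND true = false
w5 = Q NAND w0 = false NAND false = true
w6 = w1 XNOR w5 = false XNOR true = false
w7 = w6 OR w2 = false OR true = true
w8 = w6 XOR R = false XOR false = false
w9 = w8 NAND w7 = false NAND true = true
w10 = w9 NAND w8 = true NAND false = true

w1 = false  w4 = false  w5 = true  w10 = true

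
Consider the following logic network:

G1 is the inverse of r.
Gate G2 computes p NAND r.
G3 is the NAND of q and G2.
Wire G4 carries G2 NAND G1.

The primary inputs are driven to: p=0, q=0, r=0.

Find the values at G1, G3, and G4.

G1 = NOT r = NOT 0 = 1
G2 = p NAND r = 0 NAND 0 = 1
G3 = q NAND G2 = 0 NAND 1 = 1
G4 = G2 NAND G1 = 1 NAND 1 = 0

G1 = 1, G3 = 1, G4 = 0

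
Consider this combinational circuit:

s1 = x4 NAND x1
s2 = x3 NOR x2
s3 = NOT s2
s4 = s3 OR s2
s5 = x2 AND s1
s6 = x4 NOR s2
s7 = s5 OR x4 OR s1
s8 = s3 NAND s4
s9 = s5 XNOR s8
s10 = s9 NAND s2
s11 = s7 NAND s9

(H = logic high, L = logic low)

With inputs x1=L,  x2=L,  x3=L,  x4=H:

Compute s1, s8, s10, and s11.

s1 = x4 NAND x1 = H NAND L = H
s2 = x3 NOR x2 = L NOR L = H
s3 = NOT s2 = NOT H = L
s4 = s3 OR s2 = L OR H = H
s5 = x2 AND s1 = L AND H = L
s7 = s5 OR x4 OR s1 = L OR H OR H = H
s8 = s3 NAND s4 = L NAND H = H
s9 = s5 XNOR s8 = L XNOR H = L
s10 = s9 NAND s2 = L NAND H = H
s11 = s7 NAND s9 = H NAND L = H

s1 = H; s8 = H; s10 = H; s11 = H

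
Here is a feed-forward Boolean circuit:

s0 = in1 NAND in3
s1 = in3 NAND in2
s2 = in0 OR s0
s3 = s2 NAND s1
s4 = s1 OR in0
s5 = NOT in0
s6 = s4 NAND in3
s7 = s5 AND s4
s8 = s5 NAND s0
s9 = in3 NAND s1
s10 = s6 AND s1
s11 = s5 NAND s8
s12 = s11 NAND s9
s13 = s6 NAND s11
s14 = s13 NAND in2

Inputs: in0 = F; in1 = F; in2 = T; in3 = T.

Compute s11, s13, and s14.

s11 = T; s13 = F; s14 = T

s0 = in1 NAND in3 = F NAND T = T
s1 = in3 NAND in2 = T NAND T = F
s4 = s1 OR in0 = F OR F = F
s5 = NOT in0 = NOT F = T
s6 = s4 NAND in3 = F NAND T = T
s8 = s5 NAND s0 = T NAND T = F
s11 = s5 NAND s8 = T NAND F = T
s13 = s6 NAND s11 = T NAND T = F
s14 = s13 NAND in2 = F NAND T = T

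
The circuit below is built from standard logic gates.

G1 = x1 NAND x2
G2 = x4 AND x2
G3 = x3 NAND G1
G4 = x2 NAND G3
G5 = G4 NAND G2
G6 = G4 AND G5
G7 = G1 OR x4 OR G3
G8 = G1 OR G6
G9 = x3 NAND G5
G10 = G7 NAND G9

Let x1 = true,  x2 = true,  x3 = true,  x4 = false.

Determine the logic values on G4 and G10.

G4 = false, G10 = true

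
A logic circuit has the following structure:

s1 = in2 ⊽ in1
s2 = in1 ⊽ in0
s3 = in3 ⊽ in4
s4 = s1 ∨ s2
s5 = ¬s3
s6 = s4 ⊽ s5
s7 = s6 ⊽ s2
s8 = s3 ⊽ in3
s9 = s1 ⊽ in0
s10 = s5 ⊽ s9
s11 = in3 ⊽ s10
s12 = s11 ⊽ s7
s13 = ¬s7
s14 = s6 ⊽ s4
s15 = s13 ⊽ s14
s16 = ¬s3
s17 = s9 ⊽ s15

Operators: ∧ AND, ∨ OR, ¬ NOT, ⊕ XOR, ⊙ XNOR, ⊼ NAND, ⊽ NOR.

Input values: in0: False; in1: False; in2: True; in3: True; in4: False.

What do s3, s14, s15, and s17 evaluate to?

s3 = False  s14 = False  s15 = False  s17 = False

s1 = in2 NOR in1 = True NOR False = False
s2 = in1 NOR in0 = False NOR False = True
s3 = in3 NOR in4 = True NOR False = False
s4 = s1 OR s2 = False OR True = True
s5 = NOT s3 = NOT False = True
s6 = s4 NOR s5 = True NOR True = False
s7 = s6 NOR s2 = False NOR True = False
s9 = s1 NOR in0 = False NOR False = True
s13 = NOT s7 = NOT False = True
s14 = s6 NOR s4 = False NOR True = False
s15 = s13 NOR s14 = True NOR False = False
s17 = s9 NOR s15 = True NOR False = False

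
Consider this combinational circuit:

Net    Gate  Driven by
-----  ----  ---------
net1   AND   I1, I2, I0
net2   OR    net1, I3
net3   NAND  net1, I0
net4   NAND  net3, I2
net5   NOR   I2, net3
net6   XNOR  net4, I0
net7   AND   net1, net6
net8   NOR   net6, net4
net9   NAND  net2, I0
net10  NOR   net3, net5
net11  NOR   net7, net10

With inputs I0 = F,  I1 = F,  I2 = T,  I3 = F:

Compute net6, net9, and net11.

net1 = I1 AND I2 AND I0 = F AND T AND F = F
net2 = net1 OR I3 = F OR F = F
net3 = net1 NAND I0 = F NAND F = T
net4 = net3 NAND I2 = T NAND T = F
net5 = I2 NOR net3 = T NOR T = F
net6 = net4 XNOR I0 = F XNOR F = T
net7 = net1 AND net6 = F AND T = F
net9 = net2 NAND I0 = F NAND F = T
net10 = net3 NOR net5 = T NOR F = F
net11 = net7 NOR net10 = F NOR F = T

net6 = T  net9 = T  net11 = T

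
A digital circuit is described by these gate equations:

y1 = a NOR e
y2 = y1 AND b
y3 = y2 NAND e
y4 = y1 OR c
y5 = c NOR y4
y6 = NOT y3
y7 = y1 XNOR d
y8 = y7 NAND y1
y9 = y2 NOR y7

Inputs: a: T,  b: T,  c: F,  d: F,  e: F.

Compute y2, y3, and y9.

y1 = a NOR e = T NOR F = F
y2 = y1 AND b = F AND T = F
y3 = y2 NAND e = F NAND F = T
y7 = y1 XNOR d = F XNOR F = T
y9 = y2 NOR y7 = F NOR T = F

y2 = F, y3 = T, y9 = F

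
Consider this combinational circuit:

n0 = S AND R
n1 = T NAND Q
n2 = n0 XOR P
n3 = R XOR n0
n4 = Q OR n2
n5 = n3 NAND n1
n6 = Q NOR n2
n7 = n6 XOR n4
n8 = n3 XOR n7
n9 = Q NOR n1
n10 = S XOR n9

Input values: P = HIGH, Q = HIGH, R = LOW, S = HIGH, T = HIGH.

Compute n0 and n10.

n0 = LOW, n10 = HIGH

n0 = S AND R = HIGH AND LOW = LOW
n1 = T NAND Q = HIGH NAND HIGH = LOW
n9 = Q NOR n1 = HIGH NOR LOW = LOW
n10 = S XOR n9 = HIGH XOR LOW = HIGH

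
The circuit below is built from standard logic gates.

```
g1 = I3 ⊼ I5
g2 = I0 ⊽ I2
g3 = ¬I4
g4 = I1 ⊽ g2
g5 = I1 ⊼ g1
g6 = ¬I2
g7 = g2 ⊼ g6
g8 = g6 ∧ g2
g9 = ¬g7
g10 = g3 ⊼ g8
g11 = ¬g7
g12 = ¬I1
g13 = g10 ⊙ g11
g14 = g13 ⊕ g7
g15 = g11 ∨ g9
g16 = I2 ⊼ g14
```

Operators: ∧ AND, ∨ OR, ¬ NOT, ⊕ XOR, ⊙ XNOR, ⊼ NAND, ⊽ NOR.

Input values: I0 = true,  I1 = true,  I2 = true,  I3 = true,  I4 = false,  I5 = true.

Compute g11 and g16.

g11 = false, g16 = false

g2 = I0 NOR I2 = true NOR true = false
g3 = NOT I4 = NOT false = true
g6 = NOT I2 = NOT true = false
g7 = g2 NAND g6 = false NAND false = true
g8 = g6 AND g2 = false AND false = false
g10 = g3 NAND g8 = true NAND false = true
g11 = NOT g7 = NOT true = false
g13 = g10 XNOR g11 = true XNOR false = false
g14 = g13 XOR g7 = false XOR true = true
g16 = I2 NAND g14 = true NAND true = false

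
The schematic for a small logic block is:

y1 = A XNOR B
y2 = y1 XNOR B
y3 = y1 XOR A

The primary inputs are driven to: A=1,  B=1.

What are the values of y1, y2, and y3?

y1 = 1; y2 = 1; y3 = 0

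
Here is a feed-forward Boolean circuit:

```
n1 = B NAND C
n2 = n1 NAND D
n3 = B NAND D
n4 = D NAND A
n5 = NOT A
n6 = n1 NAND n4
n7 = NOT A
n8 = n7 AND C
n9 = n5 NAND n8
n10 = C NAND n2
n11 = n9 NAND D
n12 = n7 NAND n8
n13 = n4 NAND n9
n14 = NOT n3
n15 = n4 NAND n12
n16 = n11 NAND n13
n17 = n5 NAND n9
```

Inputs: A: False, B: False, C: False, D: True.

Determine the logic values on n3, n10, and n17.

n3 = True; n10 = True; n17 = False

n1 = B NAND C = False NAND False = True
n2 = n1 NAND D = True NAND True = False
n3 = B NAND D = False NAND True = True
n5 = NOT A = NOT False = True
n7 = NOT A = NOT False = True
n8 = n7 AND C = True AND False = False
n9 = n5 NAND n8 = True NAND False = True
n10 = C NAND n2 = False NAND False = True
n17 = n5 NAND n9 = True NAND True = False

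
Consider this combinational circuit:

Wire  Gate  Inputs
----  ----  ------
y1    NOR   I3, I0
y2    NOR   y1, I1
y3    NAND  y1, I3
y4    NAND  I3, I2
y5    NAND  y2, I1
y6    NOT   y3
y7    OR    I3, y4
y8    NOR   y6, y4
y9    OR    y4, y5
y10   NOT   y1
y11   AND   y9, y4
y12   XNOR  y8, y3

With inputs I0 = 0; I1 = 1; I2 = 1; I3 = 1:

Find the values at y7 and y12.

y1 = I3 NOR I0 = 1 NOR 0 = 0
y3 = y1 NAND I3 = 0 NAND 1 = 1
y4 = I3 NAND I2 = 1 NAND 1 = 0
y6 = NOT y3 = NOT 1 = 0
y7 = I3 OR y4 = 1 OR 0 = 1
y8 = y6 NOR y4 = 0 NOR 0 = 1
y12 = y8 XNOR y3 = 1 XNOR 1 = 1

y7 = 1; y12 = 1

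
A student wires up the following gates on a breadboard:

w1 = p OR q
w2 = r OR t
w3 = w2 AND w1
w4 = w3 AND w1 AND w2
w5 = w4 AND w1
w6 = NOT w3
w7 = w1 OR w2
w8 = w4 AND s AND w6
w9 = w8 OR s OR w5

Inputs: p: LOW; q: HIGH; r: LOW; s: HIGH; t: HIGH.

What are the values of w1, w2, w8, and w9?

w1 = HIGH  w2 = HIGH  w8 = LOW  w9 = HIGH

w1 = p OR q = LOW OR HIGH = HIGH
w2 = r OR t = LOW OR HIGH = HIGH
w3 = w2 AND w1 = HIGH AND HIGH = HIGH
w4 = w3 AND w1 AND w2 = HIGH AND HIGH AND HIGH = HIGH
w5 = w4 AND w1 = HIGH AND HIGH = HIGH
w6 = NOT w3 = NOT HIGH = LOW
w8 = w4 AND s AND w6 = HIGH AND HIGH AND LOW = LOW
w9 = w8 OR s OR w5 = LOW OR HIGH OR HIGH = HIGH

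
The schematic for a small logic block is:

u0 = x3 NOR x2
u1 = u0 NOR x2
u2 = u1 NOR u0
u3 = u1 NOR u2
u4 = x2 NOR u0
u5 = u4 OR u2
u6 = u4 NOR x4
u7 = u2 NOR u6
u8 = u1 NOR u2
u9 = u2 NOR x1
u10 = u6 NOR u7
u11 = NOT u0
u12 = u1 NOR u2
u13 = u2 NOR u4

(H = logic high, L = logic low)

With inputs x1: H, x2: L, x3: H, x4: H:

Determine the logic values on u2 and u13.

u2 = L  u13 = L

u0 = x3 NOR x2 = H NOR L = L
u1 = u0 NOR x2 = L NOR L = H
u2 = u1 NOR u0 = H NOR L = L
u4 = x2 NOR u0 = L NOR L = H
u13 = u2 NOR u4 = L NOR H = L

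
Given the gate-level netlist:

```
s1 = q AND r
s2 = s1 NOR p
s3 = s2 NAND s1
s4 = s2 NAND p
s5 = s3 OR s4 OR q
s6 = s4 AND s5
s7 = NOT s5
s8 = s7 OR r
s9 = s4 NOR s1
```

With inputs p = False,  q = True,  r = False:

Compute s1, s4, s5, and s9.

s1 = False; s4 = True; s5 = True; s9 = False

s1 = q AND r = True AND False = False
s2 = s1 NOR p = False NOR False = True
s3 = s2 NAND s1 = True NAND False = True
s4 = s2 NAND p = True NAND False = True
s5 = s3 OR s4 OR q = True OR True OR True = True
s9 = s4 NOR s1 = True NOR False = False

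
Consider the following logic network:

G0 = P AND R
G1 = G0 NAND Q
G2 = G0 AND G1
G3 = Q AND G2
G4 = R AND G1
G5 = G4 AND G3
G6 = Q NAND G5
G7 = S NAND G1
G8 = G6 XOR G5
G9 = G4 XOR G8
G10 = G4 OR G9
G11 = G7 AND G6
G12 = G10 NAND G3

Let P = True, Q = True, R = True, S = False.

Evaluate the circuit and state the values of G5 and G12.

G5 = False, G12 = True

G0 = P AND R = True AND True = True
G1 = G0 NAND Q = True NAND True = False
G2 = G0 AND G1 = True AND False = False
G3 = Q AND G2 = True AND False = False
G4 = R AND G1 = True AND False = False
G5 = G4 AND G3 = False AND False = False
G6 = Q NAND G5 = True NAND False = True
G8 = G6 XOR G5 = True XOR False = True
G9 = G4 XOR G8 = False XOR True = True
G10 = G4 OR G9 = False OR True = True
G12 = G10 NAND G3 = True NAND False = True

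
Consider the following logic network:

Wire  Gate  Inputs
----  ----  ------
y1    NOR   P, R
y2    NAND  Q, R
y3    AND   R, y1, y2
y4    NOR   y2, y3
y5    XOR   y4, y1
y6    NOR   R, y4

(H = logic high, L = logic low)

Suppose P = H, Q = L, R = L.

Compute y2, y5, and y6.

y2 = H, y5 = L, y6 = H

y1 = P NOR R = H NOR L = L
y2 = Q NAND R = L NAND L = H
y3 = R AND y1 AND y2 = L AND L AND H = L
y4 = y2 NOR y3 = H NOR L = L
y5 = y4 XOR y1 = L XOR L = L
y6 = R NOR y4 = L NOR L = H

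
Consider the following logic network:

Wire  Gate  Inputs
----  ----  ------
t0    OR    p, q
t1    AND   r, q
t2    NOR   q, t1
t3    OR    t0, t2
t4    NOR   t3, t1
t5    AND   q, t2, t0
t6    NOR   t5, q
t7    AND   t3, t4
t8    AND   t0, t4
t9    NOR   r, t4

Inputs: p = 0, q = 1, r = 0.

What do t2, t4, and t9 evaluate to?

t0 = p OR q = 0 OR 1 = 1
t1 = r AND q = 0 AND 1 = 0
t2 = q NOR t1 = 1 NOR 0 = 0
t3 = t0 OR t2 = 1 OR 0 = 1
t4 = t3 NOR t1 = 1 NOR 0 = 0
t9 = r NOR t4 = 0 NOR 0 = 1

t2 = 0; t4 = 0; t9 = 1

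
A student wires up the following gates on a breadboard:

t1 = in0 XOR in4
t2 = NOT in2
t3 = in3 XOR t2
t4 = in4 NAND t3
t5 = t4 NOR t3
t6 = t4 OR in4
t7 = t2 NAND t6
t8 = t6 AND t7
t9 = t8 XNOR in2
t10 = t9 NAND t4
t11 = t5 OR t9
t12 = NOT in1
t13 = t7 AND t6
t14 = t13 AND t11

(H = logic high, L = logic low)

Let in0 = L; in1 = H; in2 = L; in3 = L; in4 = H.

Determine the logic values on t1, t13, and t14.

t1 = in0 XOR in4 = L XOR H = H
t2 = NOT in2 = NOT L = H
t3 = in3 XOR t2 = L XOR H = H
t4 = in4 NAND t3 = H NAND H = L
t5 = t4 NOR t3 = L NOR H = L
t6 = t4 OR in4 = L OR H = H
t7 = t2 NAND t6 = H NAND H = L
t8 = t6 AND t7 = H AND L = L
t9 = t8 XNOR in2 = L XNOR L = H
t11 = t5 OR t9 = L OR H = H
t13 = t7 AND t6 = L AND H = L
t14 = t13 AND t11 = L AND H = L

t1 = H  t13 = L  t14 = L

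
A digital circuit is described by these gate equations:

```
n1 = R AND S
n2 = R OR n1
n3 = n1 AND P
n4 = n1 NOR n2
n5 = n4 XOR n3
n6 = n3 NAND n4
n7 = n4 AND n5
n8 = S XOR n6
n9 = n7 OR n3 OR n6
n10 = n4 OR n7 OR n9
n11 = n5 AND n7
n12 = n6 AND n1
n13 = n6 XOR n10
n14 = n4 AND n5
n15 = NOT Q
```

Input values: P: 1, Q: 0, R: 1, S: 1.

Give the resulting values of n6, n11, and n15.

n6 = 1, n11 = 0, n15 = 1

n1 = R AND S = 1 AND 1 = 1
n2 = R OR n1 = 1 OR 1 = 1
n3 = n1 AND P = 1 AND 1 = 1
n4 = n1 NOR n2 = 1 NOR 1 = 0
n5 = n4 XOR n3 = 0 XOR 1 = 1
n6 = n3 NAND n4 = 1 NAND 0 = 1
n7 = n4 AND n5 = 0 AND 1 = 0
n11 = n5 AND n7 = 1 AND 0 = 0
n15 = NOT Q = NOT 0 = 1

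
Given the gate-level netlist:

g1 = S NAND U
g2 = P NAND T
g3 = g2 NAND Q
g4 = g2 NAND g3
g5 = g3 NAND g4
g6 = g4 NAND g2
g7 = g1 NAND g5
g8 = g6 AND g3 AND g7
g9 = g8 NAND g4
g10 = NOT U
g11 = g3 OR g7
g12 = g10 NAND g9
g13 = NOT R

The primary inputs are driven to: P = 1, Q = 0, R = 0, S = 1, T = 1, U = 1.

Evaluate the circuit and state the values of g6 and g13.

g2 = P NAND T = 1 NAND 1 = 0
g3 = g2 NAND Q = 0 NAND 0 = 1
g4 = g2 NAND g3 = 0 NAND 1 = 1
g6 = g4 NAND g2 = 1 NAND 0 = 1
g13 = NOT R = NOT 0 = 1

g6 = 1; g13 = 1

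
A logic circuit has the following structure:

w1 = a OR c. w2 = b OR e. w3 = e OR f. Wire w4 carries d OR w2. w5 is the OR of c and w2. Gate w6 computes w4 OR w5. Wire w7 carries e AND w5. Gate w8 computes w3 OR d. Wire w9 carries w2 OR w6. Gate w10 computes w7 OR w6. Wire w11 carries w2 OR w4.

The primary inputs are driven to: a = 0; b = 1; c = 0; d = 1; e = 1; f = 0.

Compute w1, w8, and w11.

w1 = a OR c = 0 OR 0 = 0
w2 = b OR e = 1 OR 1 = 1
w3 = e OR f = 1 OR 0 = 1
w4 = d OR w2 = 1 OR 1 = 1
w8 = w3 OR d = 1 OR 1 = 1
w11 = w2 OR w4 = 1 OR 1 = 1

w1 = 0, w8 = 1, w11 = 1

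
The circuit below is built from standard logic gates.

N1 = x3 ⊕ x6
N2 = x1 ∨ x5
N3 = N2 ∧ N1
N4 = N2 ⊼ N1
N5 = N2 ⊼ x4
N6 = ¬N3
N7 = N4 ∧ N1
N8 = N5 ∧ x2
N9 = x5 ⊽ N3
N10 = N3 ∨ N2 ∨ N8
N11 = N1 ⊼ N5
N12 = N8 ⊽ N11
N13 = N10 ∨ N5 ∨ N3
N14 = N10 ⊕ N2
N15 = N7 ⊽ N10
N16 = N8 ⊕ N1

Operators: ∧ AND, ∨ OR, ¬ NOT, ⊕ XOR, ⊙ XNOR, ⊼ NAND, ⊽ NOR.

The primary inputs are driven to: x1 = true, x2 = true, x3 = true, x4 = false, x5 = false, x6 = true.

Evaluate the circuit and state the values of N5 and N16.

N5 = true; N16 = true

N1 = x3 XOR x6 = true XOR true = false
N2 = x1 OR x5 = true OR false = true
N5 = N2 NAND x4 = true NAND false = true
N8 = N5 AND x2 = true AND true = true
N16 = N8 XOR N1 = true XOR false = true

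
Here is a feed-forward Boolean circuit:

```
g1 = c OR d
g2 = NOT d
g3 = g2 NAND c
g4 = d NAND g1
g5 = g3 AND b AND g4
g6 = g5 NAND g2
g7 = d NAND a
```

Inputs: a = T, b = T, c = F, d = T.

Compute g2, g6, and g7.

g2 = F; g6 = T; g7 = F

g1 = c OR d = F OR T = T
g2 = NOT d = NOT T = F
g3 = g2 NAND c = F NAND F = T
g4 = d NAND g1 = T NAND T = F
g5 = g3 AND b AND g4 = T AND T AND F = F
g6 = g5 NAND g2 = F NAND F = T
g7 = d NAND a = T NAND T = F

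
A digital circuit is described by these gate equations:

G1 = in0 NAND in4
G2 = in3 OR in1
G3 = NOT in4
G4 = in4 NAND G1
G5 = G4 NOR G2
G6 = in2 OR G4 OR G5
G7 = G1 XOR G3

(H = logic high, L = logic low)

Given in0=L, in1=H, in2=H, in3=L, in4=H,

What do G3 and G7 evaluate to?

G3 = L  G7 = H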